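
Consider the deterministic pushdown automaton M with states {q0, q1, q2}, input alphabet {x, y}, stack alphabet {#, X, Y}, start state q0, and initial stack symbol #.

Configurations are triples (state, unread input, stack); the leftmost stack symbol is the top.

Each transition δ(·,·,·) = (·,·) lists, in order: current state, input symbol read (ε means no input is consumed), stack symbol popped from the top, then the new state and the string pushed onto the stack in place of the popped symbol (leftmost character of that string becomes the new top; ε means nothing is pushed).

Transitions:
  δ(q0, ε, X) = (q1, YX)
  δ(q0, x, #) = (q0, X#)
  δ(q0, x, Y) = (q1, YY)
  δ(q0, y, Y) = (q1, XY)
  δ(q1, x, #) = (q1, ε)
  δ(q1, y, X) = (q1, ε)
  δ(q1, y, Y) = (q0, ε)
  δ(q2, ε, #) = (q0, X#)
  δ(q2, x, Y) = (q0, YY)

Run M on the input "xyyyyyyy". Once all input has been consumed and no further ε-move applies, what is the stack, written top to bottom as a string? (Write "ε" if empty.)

YX#

(q0, xyyyyyyy, #)
  read x, top #: go to q0, push X# → (q0, yyyyyyy, X#)
  ε-move, top X: go to q1, push YX → (q1, yyyyyyy, YX#)
  read y, top Y: go to q0, push ε → (q0, yyyyyy, X#)
  ε-move, top X: go to q1, push YX → (q1, yyyyyy, YX#)
  read y, top Y: go to q0, push ε → (q0, yyyyy, X#)
  ε-move, top X: go to q1, push YX → (q1, yyyyy, YX#)
  read y, top Y: go to q0, push ε → (q0, yyyy, X#)
  ε-move, top X: go to q1, push YX → (q1, yyyy, YX#)
  read y, top Y: go to q0, push ε → (q0, yyy, X#)
  ε-move, top X: go to q1, push YX → (q1, yyy, YX#)
  read y, top Y: go to q0, push ε → (q0, yy, X#)
  ε-move, top X: go to q1, push YX → (q1, yy, YX#)
  read y, top Y: go to q0, push ε → (q0, y, X#)
  ε-move, top X: go to q1, push YX → (q1, y, YX#)
  read y, top Y: go to q0, push ε → (q0, ε, X#)
  ε-move, top X: go to q1, push YX → (q1, ε, YX#)
All input consumed in state q1 with stack YX#.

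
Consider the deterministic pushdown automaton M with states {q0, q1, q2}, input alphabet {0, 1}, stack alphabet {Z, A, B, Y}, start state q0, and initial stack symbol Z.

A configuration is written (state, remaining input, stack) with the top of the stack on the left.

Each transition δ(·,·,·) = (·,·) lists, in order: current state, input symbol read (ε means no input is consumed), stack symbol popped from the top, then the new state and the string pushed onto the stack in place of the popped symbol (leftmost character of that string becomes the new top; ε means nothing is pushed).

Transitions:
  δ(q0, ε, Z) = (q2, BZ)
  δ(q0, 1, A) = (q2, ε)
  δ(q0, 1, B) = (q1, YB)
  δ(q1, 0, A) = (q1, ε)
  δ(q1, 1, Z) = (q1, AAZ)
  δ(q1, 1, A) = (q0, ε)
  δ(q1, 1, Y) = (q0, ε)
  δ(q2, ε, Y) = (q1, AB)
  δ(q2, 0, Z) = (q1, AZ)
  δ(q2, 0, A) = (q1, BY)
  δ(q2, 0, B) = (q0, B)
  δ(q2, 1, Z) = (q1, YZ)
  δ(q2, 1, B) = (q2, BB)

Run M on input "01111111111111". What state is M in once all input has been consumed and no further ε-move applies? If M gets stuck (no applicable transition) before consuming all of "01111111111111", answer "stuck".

(q0, 01111111111111, Z) ⊢ (q2, 01111111111111, BZ) ⊢ (q0, 1111111111111, BZ) ⊢ (q1, 111111111111, YBZ) ⊢ (q0, 11111111111, BZ) ⊢ (q1, 1111111111, YBZ) ⊢ (q0, 111111111, BZ) ⊢ (q1, 11111111, YBZ) ⊢ (q0, 1111111, BZ) ⊢ (q1, 111111, YBZ) ⊢ (q0, 11111, BZ) ⊢ (q1, 1111, YBZ) ⊢ (q0, 111, BZ) ⊢ (q1, 11, YBZ) ⊢ (q0, 1, BZ) ⊢ (q1, ε, YBZ)
All input consumed; M is in state q1.

q1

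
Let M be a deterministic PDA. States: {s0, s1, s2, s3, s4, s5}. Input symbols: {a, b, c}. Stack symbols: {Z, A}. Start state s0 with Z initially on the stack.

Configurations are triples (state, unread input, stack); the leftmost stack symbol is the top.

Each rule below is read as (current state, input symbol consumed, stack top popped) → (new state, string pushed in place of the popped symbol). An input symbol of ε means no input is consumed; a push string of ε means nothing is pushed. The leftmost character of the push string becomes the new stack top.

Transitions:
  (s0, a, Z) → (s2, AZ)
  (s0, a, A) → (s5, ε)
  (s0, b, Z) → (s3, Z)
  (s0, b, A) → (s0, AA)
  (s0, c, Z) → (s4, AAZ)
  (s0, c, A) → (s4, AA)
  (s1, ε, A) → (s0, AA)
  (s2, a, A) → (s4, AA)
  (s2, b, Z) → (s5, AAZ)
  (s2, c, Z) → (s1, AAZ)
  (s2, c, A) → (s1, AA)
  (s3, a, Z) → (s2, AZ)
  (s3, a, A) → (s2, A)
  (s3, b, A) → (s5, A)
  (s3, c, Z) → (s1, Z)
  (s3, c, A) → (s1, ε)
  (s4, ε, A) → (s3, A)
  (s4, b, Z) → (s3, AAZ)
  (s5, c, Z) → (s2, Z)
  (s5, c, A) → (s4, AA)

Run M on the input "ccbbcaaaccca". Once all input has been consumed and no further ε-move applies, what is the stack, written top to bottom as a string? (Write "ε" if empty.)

AAAAAAAAZ

(s0, ccbbcaaaccca, Z)
  read c, top Z: go to s4, push AAZ → (s4, cbbcaaaccca, AAZ)
  ε-move, top A: go to s3, push A → (s3, cbbcaaaccca, AAZ)
  read c, top A: go to s1, push ε → (s1, bbcaaaccca, AZ)
  ε-move, top A: go to s0, push AA → (s0, bbcaaaccca, AAZ)
  read b, top A: go to s0, push AA → (s0, bcaaaccca, AAAZ)
  read b, top A: go to s0, push AA → (s0, caaaccca, AAAAZ)
  read c, top A: go to s4, push AA → (s4, aaaccca, AAAAAZ)
  ε-move, top A: go to s3, push A → (s3, aaaccca, AAAAAZ)
  read a, top A: go to s2, push A → (s2, aaccca, AAAAAZ)
  read a, top A: go to s4, push AA → (s4, accca, AAAAAAZ)
  ε-move, top A: go to s3, push A → (s3, accca, AAAAAAZ)
  read a, top A: go to s2, push A → (s2, ccca, AAAAAAZ)
  read c, top A: go to s1, push AA → (s1, cca, AAAAAAAZ)
  ε-move, top A: go to s0, push AA → (s0, cca, AAAAAAAAZ)
  read c, top A: go to s4, push AA → (s4, ca, AAAAAAAAAZ)
  ε-move, top A: go to s3, push A → (s3, ca, AAAAAAAAAZ)
  read c, top A: go to s1, push ε → (s1, a, AAAAAAAAZ)
  ε-move, top A: go to s0, push AA → (s0, a, AAAAAAAAAZ)
  read a, top A: go to s5, push ε → (s5, ε, AAAAAAAAZ)
All input consumed in state s5 with stack AAAAAAAAZ.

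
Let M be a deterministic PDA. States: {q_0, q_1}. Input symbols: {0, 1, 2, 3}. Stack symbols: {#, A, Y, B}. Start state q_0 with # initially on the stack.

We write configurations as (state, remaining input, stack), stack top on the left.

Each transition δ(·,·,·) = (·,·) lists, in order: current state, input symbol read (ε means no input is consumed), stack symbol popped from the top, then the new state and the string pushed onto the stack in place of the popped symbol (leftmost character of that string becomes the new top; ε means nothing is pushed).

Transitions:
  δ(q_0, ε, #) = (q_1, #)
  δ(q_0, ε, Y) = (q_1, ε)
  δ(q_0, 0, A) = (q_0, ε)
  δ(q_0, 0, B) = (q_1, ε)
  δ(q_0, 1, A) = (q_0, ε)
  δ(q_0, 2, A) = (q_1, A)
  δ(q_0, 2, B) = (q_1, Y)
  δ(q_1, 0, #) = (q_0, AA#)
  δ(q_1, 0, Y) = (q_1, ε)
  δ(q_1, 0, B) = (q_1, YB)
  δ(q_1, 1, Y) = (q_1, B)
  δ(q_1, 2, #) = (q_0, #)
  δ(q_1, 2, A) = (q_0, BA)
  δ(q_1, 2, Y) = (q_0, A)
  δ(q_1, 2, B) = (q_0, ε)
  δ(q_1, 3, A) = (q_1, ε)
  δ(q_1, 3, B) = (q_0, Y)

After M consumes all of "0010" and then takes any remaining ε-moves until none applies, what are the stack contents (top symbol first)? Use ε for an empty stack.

(q_0, 0010, #)
  ε-move, top #: go to q_1, push # → (q_1, 0010, #)
  read 0, top #: go to q_0, push AA# → (q_0, 010, AA#)
  read 0, top A: go to q_0, push ε → (q_0, 10, A#)
  read 1, top A: go to q_0, push ε → (q_0, 0, #)
  ε-move, top #: go to q_1, push # → (q_1, 0, #)
  read 0, top #: go to q_0, push AA# → (q_0, ε, AA#)
All input consumed in state q_0 with stack AA#.

AA#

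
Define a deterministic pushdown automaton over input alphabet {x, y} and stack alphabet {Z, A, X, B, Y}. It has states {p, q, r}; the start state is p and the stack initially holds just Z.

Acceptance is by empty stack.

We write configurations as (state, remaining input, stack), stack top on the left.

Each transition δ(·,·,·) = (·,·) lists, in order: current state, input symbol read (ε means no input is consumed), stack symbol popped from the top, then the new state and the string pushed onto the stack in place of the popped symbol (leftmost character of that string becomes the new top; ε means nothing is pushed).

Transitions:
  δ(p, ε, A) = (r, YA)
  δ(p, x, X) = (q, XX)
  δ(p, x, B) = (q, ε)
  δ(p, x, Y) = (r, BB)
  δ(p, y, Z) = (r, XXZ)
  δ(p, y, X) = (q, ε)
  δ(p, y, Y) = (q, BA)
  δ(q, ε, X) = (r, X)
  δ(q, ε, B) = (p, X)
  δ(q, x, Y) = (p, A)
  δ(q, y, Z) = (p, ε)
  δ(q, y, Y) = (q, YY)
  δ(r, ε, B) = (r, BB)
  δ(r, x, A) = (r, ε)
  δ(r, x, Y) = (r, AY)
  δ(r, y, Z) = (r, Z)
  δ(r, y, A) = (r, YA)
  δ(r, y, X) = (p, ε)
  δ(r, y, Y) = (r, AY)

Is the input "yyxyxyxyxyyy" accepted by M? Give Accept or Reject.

Accept

(p, yyxyxyxyxyyy, Z)
  read y, top Z: go to r, push XXZ → (r, yxyxyxyxyyy, XXZ)
  read y, top X: go to p, push ε → (p, xyxyxyxyyy, XZ)
  read x, top X: go to q, push XX → (q, yxyxyxyyy, XXZ)
  ε-move, top X: go to r, push X → (r, yxyxyxyyy, XXZ)
  read y, top X: go to p, push ε → (p, xyxyxyyy, XZ)
  read x, top X: go to q, push XX → (q, yxyxyyy, XXZ)
  ε-move, top X: go to r, push X → (r, yxyxyyy, XXZ)
  read y, top X: go to p, push ε → (p, xyxyyy, XZ)
  read x, top X: go to q, push XX → (q, yxyyy, XXZ)
  ε-move, top X: go to r, push X → (r, yxyyy, XXZ)
  read y, top X: go to p, push ε → (p, xyyy, XZ)
  read x, top X: go to q, push XX → (q, yyy, XXZ)
  ε-move, top X: go to r, push X → (r, yyy, XXZ)
  read y, top X: go to p, push ε → (p, yy, XZ)
  read y, top X: go to q, push ε → (q, y, Z)
  read y, top Z: go to p, push ε → (p, ε, ε)
All input consumed and the stack is empty.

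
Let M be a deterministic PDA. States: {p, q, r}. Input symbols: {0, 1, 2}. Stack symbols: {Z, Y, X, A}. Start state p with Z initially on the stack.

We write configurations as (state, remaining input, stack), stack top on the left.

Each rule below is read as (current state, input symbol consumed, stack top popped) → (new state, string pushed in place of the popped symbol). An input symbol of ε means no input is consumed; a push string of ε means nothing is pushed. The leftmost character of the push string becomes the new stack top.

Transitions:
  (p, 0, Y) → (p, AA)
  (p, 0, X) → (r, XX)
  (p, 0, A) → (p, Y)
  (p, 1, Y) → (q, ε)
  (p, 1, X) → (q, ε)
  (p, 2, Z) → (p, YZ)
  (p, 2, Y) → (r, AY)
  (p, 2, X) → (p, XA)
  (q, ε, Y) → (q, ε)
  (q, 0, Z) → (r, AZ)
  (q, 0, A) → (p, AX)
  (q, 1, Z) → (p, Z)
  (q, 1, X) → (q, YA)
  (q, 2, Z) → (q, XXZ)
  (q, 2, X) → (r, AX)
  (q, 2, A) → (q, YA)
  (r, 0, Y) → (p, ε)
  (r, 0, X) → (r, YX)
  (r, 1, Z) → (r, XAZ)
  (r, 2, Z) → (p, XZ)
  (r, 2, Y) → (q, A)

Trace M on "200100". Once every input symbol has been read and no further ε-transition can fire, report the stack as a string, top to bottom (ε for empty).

YXZ

(p, 200100, Z)
  read 2, top Z: go to p, push YZ → (p, 00100, YZ)
  read 0, top Y: go to p, push AA → (p, 0100, AAZ)
  read 0, top A: go to p, push Y → (p, 100, YAZ)
  read 1, top Y: go to q, push ε → (q, 00, AZ)
  read 0, top A: go to p, push AX → (p, 0, AXZ)
  read 0, top A: go to p, push Y → (p, ε, YXZ)
All input consumed in state p with stack YXZ.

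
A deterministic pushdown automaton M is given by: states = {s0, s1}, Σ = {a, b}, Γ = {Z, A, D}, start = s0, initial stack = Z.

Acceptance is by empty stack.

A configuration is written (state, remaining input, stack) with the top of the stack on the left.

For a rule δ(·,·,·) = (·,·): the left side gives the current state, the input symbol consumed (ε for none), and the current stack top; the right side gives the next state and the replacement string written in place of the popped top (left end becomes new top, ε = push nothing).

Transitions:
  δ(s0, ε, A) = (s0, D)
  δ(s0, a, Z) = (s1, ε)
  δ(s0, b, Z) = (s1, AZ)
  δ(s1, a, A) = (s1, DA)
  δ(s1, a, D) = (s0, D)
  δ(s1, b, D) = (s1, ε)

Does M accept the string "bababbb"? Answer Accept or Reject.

(s0, bababbb, Z)
  read b, top Z: go to s1, push AZ → (s1, ababbb, AZ)
  read a, top A: go to s1, push DA → (s1, babbb, DAZ)
  read b, top D: go to s1, push ε → (s1, abbb, AZ)
  read a, top A: go to s1, push DA → (s1, bbb, DAZ)
  read b, top D: go to s1, push ε → (s1, bb, AZ)
No transition applies at (s1, bb, AZ); input not fully consumed.

Reject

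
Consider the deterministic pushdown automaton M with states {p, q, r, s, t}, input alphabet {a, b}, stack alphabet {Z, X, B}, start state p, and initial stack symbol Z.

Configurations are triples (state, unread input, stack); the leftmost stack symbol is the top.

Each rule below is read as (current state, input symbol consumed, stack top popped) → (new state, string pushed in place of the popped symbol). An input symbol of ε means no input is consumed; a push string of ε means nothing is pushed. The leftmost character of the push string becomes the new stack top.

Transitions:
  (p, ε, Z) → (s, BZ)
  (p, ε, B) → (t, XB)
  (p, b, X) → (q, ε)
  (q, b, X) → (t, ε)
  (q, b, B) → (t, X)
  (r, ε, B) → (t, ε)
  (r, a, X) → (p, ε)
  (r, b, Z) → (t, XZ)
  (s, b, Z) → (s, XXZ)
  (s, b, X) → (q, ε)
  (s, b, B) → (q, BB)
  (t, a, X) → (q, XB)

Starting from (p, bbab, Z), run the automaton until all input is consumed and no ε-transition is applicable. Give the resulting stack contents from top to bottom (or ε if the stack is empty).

(p, bbab, Z)
  ε-move, top Z: go to s, push BZ → (s, bbab, BZ)
  read b, top B: go to q, push BB → (q, bab, BBZ)
  read b, top B: go to t, push X → (t, ab, XBZ)
  read a, top X: go to q, push XB → (q, b, XBBZ)
  read b, top X: go to t, push ε → (t, ε, BBZ)
All input consumed in state t with stack BBZ.

BBZ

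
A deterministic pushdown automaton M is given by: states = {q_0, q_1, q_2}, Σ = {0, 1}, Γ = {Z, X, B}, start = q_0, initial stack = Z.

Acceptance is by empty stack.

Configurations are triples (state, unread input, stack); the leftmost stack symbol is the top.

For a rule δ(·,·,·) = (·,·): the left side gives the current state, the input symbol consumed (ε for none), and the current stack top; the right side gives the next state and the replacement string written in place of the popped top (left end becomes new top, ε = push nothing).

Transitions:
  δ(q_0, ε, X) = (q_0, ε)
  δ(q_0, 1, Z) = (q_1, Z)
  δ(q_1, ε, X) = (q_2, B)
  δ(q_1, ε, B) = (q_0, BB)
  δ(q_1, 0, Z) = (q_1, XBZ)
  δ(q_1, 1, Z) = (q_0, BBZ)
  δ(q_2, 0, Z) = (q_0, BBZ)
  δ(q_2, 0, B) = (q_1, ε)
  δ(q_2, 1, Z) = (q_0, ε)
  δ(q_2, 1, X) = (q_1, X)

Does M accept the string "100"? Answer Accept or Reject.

(q_0, 100, Z)
  read 1, top Z: go to q_1, push Z → (q_1, 00, Z)
  read 0, top Z: go to q_1, push XBZ → (q_1, 0, XBZ)
  ε-move, top X: go to q_2, push B → (q_2, 0, BBZ)
  read 0, top B: go to q_1, push ε → (q_1, ε, BZ)
  ε-move, top B: go to q_0, push BB → (q_0, ε, BBZ)
All input consumed; stack is BBZ, not empty, and no further ε-move applies.

Reject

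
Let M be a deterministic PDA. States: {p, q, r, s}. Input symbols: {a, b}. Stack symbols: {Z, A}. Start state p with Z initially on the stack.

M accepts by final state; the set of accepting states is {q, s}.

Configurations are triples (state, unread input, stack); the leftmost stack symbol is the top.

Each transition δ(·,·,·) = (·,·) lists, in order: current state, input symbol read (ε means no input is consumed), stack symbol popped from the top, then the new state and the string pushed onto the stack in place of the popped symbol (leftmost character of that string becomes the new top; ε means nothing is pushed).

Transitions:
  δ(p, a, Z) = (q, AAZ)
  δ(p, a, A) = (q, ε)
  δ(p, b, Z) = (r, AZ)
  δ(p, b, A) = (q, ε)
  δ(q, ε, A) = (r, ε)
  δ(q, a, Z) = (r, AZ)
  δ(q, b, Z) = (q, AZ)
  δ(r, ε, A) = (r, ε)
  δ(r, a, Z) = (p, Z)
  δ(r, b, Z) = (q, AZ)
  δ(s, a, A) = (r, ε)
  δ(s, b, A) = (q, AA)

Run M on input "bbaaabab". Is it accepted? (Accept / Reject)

Reject

(p, bbaaabab, Z) ⊢ (r, baaabab, AZ) ⊢ (r, baaabab, Z) ⊢ (q, aaabab, AZ) ⊢ (r, aaabab, Z) ⊢ (p, aabab, Z) ⊢ (q, abab, AAZ) ⊢ (r, abab, AZ) ⊢ (r, abab, Z) ⊢ (p, bab, Z) ⊢ (r, ab, AZ) ⊢ (r, ab, Z) ⊢ (p, b, Z) ⊢ (r, ε, AZ) ⊢ (r, ε, Z)
All input consumed; state r ∉ F and no further ε-move applies.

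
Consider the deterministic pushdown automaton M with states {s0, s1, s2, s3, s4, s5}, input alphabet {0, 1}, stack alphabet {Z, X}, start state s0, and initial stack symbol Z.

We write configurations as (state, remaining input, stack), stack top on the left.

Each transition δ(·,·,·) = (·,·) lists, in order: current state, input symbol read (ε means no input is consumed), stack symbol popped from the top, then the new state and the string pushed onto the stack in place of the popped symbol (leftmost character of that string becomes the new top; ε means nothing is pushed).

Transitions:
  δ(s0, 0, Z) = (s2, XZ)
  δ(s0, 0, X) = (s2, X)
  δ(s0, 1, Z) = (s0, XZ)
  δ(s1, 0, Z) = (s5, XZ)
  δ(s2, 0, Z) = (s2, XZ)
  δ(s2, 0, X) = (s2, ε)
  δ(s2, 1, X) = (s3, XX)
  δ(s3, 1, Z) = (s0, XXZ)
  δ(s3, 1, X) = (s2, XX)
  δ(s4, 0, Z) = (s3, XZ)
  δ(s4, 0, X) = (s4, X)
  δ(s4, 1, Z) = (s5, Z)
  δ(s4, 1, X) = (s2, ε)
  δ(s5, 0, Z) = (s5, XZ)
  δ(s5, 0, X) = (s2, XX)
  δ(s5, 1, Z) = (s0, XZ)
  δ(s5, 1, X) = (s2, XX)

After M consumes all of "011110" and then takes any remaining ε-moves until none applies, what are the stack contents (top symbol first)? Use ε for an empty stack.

(s0, 011110, Z)
  read 0, top Z: go to s2, push XZ → (s2, 11110, XZ)
  read 1, top X: go to s3, push XX → (s3, 1110, XXZ)
  read 1, top X: go to s2, push XX → (s2, 110, XXXZ)
  read 1, top X: go to s3, push XX → (s3, 10, XXXXZ)
  read 1, top X: go to s2, push XX → (s2, 0, XXXXXZ)
  read 0, top X: go to s2, push ε → (s2, ε, XXXXZ)
All input consumed in state s2 with stack XXXXZ.

XXXXZ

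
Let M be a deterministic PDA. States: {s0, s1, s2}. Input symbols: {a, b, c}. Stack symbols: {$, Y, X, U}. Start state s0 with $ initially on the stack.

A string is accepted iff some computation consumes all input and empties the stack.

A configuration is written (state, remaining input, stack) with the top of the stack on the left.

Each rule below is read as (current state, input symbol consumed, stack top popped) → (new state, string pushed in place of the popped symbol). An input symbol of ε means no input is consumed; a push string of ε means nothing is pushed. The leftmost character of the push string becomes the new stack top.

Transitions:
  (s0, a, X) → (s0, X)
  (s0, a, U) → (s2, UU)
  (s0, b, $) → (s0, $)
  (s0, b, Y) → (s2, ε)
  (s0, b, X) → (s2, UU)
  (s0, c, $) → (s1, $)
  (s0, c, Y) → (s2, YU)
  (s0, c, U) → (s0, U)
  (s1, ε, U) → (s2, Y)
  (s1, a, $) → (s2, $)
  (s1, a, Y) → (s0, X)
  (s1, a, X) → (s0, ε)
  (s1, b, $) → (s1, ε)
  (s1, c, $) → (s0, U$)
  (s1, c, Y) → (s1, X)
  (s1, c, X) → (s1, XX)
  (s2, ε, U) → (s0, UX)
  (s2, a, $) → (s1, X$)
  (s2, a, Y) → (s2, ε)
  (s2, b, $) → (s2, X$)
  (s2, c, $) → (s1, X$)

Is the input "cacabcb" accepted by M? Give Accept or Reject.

(s0, cacabcb, $) ⊢ (s1, acabcb, $) ⊢ (s2, cabcb, $) ⊢ (s1, abcb, X$) ⊢ (s0, bcb, $) ⊢ (s0, cb, $) ⊢ (s1, b, $) ⊢ (s1, ε, ε)
All input consumed and the stack is empty.

Accept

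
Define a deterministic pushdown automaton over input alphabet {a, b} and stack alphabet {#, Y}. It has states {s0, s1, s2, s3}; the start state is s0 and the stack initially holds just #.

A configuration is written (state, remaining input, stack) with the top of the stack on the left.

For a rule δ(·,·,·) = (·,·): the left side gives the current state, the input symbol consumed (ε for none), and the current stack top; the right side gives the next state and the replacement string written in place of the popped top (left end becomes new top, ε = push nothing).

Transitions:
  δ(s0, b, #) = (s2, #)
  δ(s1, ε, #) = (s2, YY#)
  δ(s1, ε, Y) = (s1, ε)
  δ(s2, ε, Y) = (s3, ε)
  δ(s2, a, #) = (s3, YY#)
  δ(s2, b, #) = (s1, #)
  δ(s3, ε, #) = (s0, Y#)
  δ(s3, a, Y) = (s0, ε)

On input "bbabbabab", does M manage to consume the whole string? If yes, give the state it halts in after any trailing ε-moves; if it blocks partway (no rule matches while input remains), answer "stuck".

(s0, bbabbabab, #)
  read b, top #: go to s2, push # → (s2, babbabab, #)
  read b, top #: go to s1, push # → (s1, abbabab, #)
  ε-move, top #: go to s2, push YY# → (s2, abbabab, YY#)
  ε-move, top Y: go to s3, push ε → (s3, abbabab, Y#)
  read a, top Y: go to s0, push ε → (s0, bbabab, #)
  read b, top #: go to s2, push # → (s2, babab, #)
  read b, top #: go to s1, push # → (s1, abab, #)
  ε-move, top #: go to s2, push YY# → (s2, abab, YY#)
  ε-move, top Y: go to s3, push ε → (s3, abab, Y#)
  read a, top Y: go to s0, push ε → (s0, bab, #)
  read b, top #: go to s2, push # → (s2, ab, #)
  read a, top #: go to s3, push YY# → (s3, b, YY#)
No transition for (s3, b, top Y); M blocks with input b remaining.

stuck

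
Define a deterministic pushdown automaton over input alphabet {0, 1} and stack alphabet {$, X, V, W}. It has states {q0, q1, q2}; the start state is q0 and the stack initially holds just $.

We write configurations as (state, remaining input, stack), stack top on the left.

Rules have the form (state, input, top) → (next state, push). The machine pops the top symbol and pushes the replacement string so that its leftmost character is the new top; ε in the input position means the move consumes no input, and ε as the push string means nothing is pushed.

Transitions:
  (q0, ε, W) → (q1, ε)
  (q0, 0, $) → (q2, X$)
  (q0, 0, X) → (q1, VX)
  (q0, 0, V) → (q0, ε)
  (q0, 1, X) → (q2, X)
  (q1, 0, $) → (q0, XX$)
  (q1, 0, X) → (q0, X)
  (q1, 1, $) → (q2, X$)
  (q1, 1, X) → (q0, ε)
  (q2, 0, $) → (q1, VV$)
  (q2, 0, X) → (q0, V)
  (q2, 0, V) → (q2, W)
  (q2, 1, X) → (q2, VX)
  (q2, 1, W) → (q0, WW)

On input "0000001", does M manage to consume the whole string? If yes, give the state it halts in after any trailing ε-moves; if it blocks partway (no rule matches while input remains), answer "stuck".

(q0, 0000001, $) ⊢ (q2, 000001, X$) ⊢ (q0, 00001, V$) ⊢ (q0, 0001, $) ⊢ (q2, 001, X$) ⊢ (q0, 01, V$) ⊢ (q0, 1, $)
No transition for (q0, 1, top $); M blocks with input 1 remaining.

stuck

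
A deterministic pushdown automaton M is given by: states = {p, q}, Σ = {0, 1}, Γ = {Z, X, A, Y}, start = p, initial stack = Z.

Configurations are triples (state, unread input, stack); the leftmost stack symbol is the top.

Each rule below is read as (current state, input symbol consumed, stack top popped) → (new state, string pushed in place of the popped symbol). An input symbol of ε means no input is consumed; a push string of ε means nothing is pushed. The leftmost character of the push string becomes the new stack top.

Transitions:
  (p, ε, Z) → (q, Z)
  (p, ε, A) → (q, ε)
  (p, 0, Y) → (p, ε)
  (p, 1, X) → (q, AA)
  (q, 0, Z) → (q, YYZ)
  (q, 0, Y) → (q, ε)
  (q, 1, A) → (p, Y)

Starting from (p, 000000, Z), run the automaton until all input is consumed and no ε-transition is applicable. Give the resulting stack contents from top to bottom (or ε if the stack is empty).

(p, 000000, Z)
  ε-move, top Z: go to q, push Z → (q, 000000, Z)
  read 0, top Z: go to q, push YYZ → (q, 00000, YYZ)
  read 0, top Y: go to q, push ε → (q, 0000, YZ)
  read 0, top Y: go to q, push ε → (q, 000, Z)
  read 0, top Z: go to q, push YYZ → (q, 00, YYZ)
  read 0, top Y: go to q, push ε → (q, 0, YZ)
  read 0, top Y: go to q, push ε → (q, ε, Z)
All input consumed in state q with stack Z.

Z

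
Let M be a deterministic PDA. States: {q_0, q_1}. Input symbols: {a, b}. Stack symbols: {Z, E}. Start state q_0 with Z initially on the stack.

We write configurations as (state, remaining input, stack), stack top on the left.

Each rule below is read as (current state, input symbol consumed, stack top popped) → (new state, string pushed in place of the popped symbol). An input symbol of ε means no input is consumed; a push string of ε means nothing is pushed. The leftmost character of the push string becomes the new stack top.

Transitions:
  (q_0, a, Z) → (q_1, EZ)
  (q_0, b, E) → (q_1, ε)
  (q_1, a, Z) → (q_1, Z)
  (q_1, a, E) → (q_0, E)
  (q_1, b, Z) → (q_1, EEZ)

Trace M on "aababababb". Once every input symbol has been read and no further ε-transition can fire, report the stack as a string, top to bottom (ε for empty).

(q_0, aababababb, Z) ⊢ (q_1, ababababb, EZ) ⊢ (q_0, babababb, EZ) ⊢ (q_1, abababb, Z) ⊢ (q_1, bababb, Z) ⊢ (q_1, ababb, EEZ) ⊢ (q_0, babb, EEZ) ⊢ (q_1, abb, EZ) ⊢ (q_0, bb, EZ) ⊢ (q_1, b, Z) ⊢ (q_1, ε, EEZ)
All input consumed in state q_1 with stack EEZ.

EEZ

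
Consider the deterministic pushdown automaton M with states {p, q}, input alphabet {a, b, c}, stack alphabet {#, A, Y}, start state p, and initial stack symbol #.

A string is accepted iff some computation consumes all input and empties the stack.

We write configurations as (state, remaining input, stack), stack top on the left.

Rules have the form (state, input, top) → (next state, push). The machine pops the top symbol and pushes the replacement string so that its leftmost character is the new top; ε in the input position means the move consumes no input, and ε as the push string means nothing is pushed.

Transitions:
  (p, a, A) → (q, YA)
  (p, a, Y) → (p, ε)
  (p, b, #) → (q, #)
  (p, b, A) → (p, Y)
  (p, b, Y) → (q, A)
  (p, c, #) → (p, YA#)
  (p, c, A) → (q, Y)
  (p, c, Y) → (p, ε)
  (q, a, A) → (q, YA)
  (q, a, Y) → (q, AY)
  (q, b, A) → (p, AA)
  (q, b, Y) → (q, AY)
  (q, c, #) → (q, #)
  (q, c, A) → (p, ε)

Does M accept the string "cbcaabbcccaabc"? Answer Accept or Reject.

Reject

(p, cbcaabbcccaabc, #)
  read c, top #: go to p, push YA# → (p, bcaabbcccaabc, YA#)
  read b, top Y: go to q, push A → (q, caabbcccaabc, AA#)
  read c, top A: go to p, push ε → (p, aabbcccaabc, A#)
  read a, top A: go to q, push YA → (q, abbcccaabc, YA#)
  read a, top Y: go to q, push AY → (q, bbcccaabc, AYA#)
  read b, top A: go to p, push AA → (p, bcccaabc, AAYA#)
  read b, top A: go to p, push Y → (p, cccaabc, YAYA#)
  read c, top Y: go to p, push ε → (p, ccaabc, AYA#)
  read c, top A: go to q, push Y → (q, caabc, YYA#)
No transition applies at (q, caabc, YYA#); input not fully consumed.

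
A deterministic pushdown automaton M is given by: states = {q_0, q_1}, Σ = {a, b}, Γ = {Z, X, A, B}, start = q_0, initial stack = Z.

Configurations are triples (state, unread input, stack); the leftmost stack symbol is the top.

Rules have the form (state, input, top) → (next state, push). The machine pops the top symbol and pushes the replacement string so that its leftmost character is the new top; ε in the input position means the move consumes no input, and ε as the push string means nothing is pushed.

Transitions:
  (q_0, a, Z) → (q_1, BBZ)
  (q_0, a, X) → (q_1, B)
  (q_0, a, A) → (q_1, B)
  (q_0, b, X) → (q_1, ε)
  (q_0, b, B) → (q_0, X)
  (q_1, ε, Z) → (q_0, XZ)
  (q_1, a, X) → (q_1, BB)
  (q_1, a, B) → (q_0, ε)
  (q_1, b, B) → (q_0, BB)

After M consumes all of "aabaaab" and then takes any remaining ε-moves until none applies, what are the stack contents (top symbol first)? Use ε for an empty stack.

(q_0, aabaaab, Z) ⊢ (q_1, abaaab, BBZ) ⊢ (q_0, baaab, BZ) ⊢ (q_0, aaab, XZ) ⊢ (q_1, aab, BZ) ⊢ (q_0, ab, Z) ⊢ (q_1, b, BBZ) ⊢ (q_0, ε, BBBZ)
All input consumed in state q_0 with stack BBBZ.

BBBZ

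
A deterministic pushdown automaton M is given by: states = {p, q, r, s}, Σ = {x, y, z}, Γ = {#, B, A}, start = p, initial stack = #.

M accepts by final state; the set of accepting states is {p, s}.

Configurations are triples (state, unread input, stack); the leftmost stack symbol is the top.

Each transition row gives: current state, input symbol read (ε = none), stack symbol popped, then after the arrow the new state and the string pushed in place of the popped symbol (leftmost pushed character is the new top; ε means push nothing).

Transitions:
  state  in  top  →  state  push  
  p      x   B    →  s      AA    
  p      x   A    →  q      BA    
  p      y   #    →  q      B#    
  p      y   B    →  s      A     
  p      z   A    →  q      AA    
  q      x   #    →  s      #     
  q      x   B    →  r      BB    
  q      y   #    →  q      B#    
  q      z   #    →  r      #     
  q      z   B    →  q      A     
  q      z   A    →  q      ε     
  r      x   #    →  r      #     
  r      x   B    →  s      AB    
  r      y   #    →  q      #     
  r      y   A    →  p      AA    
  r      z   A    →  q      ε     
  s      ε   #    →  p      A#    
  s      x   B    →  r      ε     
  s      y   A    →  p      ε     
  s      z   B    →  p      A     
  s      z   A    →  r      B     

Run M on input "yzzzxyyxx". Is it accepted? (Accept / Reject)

Accept

(p, yzzzxyyxx, #)
  read y, top #: go to q, push B# → (q, zzzxyyxx, B#)
  read z, top B: go to q, push A → (q, zzxyyxx, A#)
  read z, top A: go to q, push ε → (q, zxyyxx, #)
  read z, top #: go to r, push # → (r, xyyxx, #)
  read x, top #: go to r, push # → (r, yyxx, #)
  read y, top #: go to q, push # → (q, yxx, #)
  read y, top #: go to q, push B# → (q, xx, B#)
  read x, top B: go to r, push BB → (r, x, BB#)
  read x, top B: go to s, push AB → (s, ε, ABB#)
All input consumed; state s ∈ F.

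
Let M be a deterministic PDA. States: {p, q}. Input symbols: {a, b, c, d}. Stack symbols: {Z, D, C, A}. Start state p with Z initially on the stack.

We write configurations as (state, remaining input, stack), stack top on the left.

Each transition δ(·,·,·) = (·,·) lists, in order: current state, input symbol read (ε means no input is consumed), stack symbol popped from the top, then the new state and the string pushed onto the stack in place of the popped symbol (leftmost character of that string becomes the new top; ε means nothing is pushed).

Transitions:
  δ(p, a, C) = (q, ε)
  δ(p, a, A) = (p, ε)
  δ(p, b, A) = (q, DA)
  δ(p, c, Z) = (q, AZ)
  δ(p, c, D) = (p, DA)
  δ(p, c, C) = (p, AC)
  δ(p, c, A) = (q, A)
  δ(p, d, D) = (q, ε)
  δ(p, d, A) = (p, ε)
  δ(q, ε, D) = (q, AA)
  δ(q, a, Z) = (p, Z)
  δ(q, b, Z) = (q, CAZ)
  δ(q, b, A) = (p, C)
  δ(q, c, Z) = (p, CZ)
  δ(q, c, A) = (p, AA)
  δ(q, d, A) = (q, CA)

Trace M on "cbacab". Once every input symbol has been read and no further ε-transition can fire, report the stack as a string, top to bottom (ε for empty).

(p, cbacab, Z)
  read c, top Z: go to q, push AZ → (q, bacab, AZ)
  read b, top A: go to p, push C → (p, acab, CZ)
  read a, top C: go to q, push ε → (q, cab, Z)
  read c, top Z: go to p, push CZ → (p, ab, CZ)
  read a, top C: go to q, push ε → (q, b, Z)
  read b, top Z: go to q, push CAZ → (q, ε, CAZ)
All input consumed in state q with stack CAZ.

CAZ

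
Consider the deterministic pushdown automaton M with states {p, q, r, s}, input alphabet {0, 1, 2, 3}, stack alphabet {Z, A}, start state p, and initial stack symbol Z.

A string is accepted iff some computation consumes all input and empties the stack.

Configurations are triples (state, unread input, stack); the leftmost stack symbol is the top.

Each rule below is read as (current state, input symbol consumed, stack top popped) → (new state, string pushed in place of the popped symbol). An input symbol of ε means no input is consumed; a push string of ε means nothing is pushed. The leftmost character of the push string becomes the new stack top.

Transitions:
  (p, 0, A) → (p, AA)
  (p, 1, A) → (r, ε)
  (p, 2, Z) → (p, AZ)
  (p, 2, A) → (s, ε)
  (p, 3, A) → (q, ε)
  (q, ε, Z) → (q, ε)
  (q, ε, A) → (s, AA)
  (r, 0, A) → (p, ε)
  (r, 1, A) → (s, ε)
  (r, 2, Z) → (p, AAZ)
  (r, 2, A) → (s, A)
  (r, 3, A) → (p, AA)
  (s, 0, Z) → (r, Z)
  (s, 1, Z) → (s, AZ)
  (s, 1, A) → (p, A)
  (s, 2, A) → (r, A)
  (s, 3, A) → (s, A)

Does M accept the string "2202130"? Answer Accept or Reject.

(p, 2202130, Z) ⊢ (p, 202130, AZ) ⊢ (s, 02130, Z) ⊢ (r, 2130, Z) ⊢ (p, 130, AAZ) ⊢ (r, 30, AZ) ⊢ (p, 0, AAZ) ⊢ (p, ε, AAAZ)
All input consumed; stack is AAAZ, not empty, and no further ε-move applies.

Reject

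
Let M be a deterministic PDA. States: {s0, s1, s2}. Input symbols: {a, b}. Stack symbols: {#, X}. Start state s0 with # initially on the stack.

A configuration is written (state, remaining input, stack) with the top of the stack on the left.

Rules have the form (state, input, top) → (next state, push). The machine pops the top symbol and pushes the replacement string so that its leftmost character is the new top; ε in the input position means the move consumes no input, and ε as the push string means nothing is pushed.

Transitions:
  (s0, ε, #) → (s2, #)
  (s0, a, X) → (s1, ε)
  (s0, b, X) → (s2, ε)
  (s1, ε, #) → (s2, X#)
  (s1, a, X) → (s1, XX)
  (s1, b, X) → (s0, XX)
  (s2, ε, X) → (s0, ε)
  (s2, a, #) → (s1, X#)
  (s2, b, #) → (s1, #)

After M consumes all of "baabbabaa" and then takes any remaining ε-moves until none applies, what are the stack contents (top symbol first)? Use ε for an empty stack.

XX#

(s0, baabbabaa, #)
  ε-move, top #: go to s2, push # → (s2, baabbabaa, #)
  read b, top #: go to s1, push # → (s1, aabbabaa, #)
  ε-move, top #: go to s2, push X# → (s2, aabbabaa, X#)
  ε-move, top X: go to s0, push ε → (s0, aabbabaa, #)
  ε-move, top #: go to s2, push # → (s2, aabbabaa, #)
  read a, top #: go to s1, push X# → (s1, abbabaa, X#)
  read a, top X: go to s1, push XX → (s1, bbabaa, XX#)
  read b, top X: go to s0, push XX → (s0, babaa, XXX#)
  read b, top X: go to s2, push ε → (s2, abaa, XX#)
  ε-move, top X: go to s0, push ε → (s0, abaa, X#)
  read a, top X: go to s1, push ε → (s1, baa, #)
  ε-move, top #: go to s2, push X# → (s2, baa, X#)
  ε-move, top X: go to s0, push ε → (s0, baa, #)
  ε-move, top #: go to s2, push # → (s2, baa, #)
  read b, top #: go to s1, push # → (s1, aa, #)
  ε-move, top #: go to s2, push X# → (s2, aa, X#)
  ε-move, top X: go to s0, push ε → (s0, aa, #)
  ε-move, top #: go to s2, push # → (s2, aa, #)
  read a, top #: go to s1, push X# → (s1, a, X#)
  read a, top X: go to s1, push XX → (s1, ε, XX#)
All input consumed in state s1 with stack XX#.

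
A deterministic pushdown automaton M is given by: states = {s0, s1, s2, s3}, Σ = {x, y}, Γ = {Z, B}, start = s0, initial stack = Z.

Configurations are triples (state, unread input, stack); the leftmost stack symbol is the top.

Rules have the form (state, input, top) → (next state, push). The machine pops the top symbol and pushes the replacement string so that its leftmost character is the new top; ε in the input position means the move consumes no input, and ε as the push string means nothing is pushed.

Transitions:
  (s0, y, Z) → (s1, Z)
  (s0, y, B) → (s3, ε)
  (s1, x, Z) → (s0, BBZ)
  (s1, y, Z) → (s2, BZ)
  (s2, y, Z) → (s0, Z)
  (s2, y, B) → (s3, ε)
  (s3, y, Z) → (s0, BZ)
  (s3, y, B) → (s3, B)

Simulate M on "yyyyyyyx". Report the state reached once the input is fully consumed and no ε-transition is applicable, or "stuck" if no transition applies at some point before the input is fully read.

stuck

(s0, yyyyyyyx, Z)
  read y, top Z: go to s1, push Z → (s1, yyyyyyx, Z)
  read y, top Z: go to s2, push BZ → (s2, yyyyyx, BZ)
  read y, top B: go to s3, push ε → (s3, yyyyx, Z)
  read y, top Z: go to s0, push BZ → (s0, yyyx, BZ)
  read y, top B: go to s3, push ε → (s3, yyx, Z)
  read y, top Z: go to s0, push BZ → (s0, yx, BZ)
  read y, top B: go to s3, push ε → (s3, x, Z)
No transition for (s3, x, top Z); M blocks with input x remaining.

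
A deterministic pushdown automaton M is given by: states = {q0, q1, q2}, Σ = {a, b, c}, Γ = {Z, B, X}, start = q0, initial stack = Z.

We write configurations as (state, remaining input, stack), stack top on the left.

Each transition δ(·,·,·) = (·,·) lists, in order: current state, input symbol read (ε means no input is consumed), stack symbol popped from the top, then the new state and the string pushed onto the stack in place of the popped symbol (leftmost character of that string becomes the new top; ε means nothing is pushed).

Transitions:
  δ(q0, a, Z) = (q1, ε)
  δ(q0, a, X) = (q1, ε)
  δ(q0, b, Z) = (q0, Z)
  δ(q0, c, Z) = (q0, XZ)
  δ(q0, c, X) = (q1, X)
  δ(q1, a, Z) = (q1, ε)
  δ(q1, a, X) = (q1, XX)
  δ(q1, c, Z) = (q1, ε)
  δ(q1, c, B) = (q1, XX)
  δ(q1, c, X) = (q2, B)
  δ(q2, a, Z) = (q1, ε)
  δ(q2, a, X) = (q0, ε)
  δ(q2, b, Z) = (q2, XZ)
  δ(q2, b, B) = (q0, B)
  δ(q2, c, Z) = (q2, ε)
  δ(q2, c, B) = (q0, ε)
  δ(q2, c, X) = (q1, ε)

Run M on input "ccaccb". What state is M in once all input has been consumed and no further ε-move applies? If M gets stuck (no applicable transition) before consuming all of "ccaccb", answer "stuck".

(q0, ccaccb, Z) ⊢ (q0, caccb, XZ) ⊢ (q1, accb, XZ) ⊢ (q1, ccb, XXZ) ⊢ (q2, cb, BXZ) ⊢ (q0, b, XZ)
No transition for (q0, b, top X); M blocks with input b remaining.

stuck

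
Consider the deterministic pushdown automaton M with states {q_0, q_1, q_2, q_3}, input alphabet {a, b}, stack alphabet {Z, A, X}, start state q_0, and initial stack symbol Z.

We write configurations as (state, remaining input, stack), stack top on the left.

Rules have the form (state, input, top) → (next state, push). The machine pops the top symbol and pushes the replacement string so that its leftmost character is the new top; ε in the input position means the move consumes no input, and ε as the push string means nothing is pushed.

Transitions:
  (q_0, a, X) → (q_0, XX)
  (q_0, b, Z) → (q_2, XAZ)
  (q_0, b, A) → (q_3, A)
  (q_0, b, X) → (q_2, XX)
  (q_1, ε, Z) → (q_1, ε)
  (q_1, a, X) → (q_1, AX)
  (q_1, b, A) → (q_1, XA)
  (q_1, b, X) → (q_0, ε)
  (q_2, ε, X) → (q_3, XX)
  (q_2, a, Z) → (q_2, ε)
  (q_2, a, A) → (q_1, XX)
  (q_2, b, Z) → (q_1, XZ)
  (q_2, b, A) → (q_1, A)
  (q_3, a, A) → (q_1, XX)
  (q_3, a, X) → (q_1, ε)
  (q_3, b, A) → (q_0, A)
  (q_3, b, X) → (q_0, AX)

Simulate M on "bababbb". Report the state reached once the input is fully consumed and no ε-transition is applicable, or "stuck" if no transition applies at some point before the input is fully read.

stuck

(q_0, bababbb, Z)
  read b, top Z: go to q_2, push XAZ → (q_2, ababbb, XAZ)
  ε-move, top X: go to q_3, push XX → (q_3, ababbb, XXAZ)
  read a, top X: go to q_1, push ε → (q_1, babbb, XAZ)
  read b, top X: go to q_0, push ε → (q_0, abbb, AZ)
No transition for (q_0, a, top A); M blocks with input abbb remaining.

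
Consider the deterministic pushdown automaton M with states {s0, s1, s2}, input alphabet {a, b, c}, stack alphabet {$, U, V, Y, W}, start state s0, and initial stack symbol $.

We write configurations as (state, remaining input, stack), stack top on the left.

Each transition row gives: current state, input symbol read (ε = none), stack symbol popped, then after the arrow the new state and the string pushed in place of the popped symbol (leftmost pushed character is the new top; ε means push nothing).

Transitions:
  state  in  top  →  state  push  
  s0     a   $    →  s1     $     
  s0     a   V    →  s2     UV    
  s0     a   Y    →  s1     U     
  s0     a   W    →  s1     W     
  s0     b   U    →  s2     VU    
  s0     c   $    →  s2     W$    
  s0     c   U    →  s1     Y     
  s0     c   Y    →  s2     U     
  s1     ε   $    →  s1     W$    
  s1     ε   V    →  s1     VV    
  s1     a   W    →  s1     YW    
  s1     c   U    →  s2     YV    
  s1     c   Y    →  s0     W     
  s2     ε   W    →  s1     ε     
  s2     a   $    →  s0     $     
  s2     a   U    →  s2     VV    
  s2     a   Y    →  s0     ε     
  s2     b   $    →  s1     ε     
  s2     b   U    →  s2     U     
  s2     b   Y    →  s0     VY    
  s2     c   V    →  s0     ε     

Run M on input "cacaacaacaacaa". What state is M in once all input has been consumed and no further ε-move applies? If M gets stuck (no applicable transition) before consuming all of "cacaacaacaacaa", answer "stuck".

(s0, cacaacaacaacaa, $) ⊢ (s2, acaacaacaacaa, W$) ⊢ (s1, acaacaacaacaa, $) ⊢ (s1, acaacaacaacaa, W$) ⊢ (s1, caacaacaacaa, YW$) ⊢ (s0, aacaacaacaa, WW$) ⊢ (s1, acaacaacaa, WW$) ⊢ (s1, caacaacaa, YWW$) ⊢ (s0, aacaacaa, WWW$) ⊢ (s1, acaacaa, WWW$) ⊢ (s1, caacaa, YWWW$) ⊢ (s0, aacaa, WWWW$) ⊢ (s1, acaa, WWWW$) ⊢ (s1, caa, YWWWW$) ⊢ (s0, aa, WWWWW$) ⊢ (s1, a, WWWWW$) ⊢ (s1, ε, YWWWWW$)
All input consumed; M is in state s1.

s1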